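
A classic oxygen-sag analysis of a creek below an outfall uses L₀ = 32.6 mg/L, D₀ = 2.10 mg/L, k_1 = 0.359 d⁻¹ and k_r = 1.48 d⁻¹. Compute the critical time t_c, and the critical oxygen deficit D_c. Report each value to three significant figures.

t_c ≈ 1.06 d; D_c ≈ 5.40 mg/L

t_c = [1/(k_r−k_1)] ln[(k_r/k_1)(1 − D₀(k_r−k_1)/(k_1 L₀))]
= [1/(1.48−0.359)] ln[(1.48/0.359)(1 − 2.10×1.121/(0.359×32.6))]
= (1/1.121) ln[4.123 × 0.7989] = 0.8921 × ln(3.293) = 0.8921 × 1.192 = 1.063 d.
L(t_c) = L₀ e^(−k_1 t_c) = 32.6 × 0.6827 = 22.26 mg/L, and at the critical point k_r D_c = k_1 L, so D_c = (0.359/1.48) × 22.26 = 5.399 mg/L.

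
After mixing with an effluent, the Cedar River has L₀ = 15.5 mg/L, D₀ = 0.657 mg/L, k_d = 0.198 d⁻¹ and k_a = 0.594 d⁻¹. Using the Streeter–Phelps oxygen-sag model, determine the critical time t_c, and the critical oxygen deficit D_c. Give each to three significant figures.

t_c ≈ 2.55 d; D_c ≈ 3.12 mg/L

At the critical point dD/dt = 0, so k_d L₀ e^(−k_d t) = k_a D. Substituting D(t) from the Streeter–Phelps equation and solving for t gives
t_c = ln[(k_a/k_d)(1 − D₀(k_a−k_d)/(k_d L₀))] / (k_a−k_d).
Here k_a−k_d = 0.3960 d⁻¹ and 1 − D₀(k_a−k_d)/(k_d L₀) = 1 − 0.657×0.3960/(0.198×15.5) = 0.9152, so
t_c = ln(3.000 × 0.9152) / 0.3960 = 1.010 / 0.3960 = 2.551 d.
D_c = (k_d/k_a) L₀ e^(−k_d t_c) = (0.198/0.594) × 15.5 × e^(−0.198×2.551) = 0.3333 × 15.5 × 0.6035 = 3.118 mg/L.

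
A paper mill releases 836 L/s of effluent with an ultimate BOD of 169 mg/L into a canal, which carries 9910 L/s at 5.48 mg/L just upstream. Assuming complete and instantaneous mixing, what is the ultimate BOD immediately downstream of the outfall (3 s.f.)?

18.2 mg/L

Flow-weighted mixing: C = (Q_r C_r + Q_w C_w)/(Q_r + Q_w)
= (9910×5.48 + 836×169)/(9910 + 836) = 195600/10750 = 18.20 mg/L.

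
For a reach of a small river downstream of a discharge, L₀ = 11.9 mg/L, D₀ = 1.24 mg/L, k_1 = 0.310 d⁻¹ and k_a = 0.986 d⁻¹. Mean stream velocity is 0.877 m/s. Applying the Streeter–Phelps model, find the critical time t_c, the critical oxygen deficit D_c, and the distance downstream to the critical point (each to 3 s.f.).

t_c ≈ 1.33 d; D_c ≈ 2.48 mg/L; x_c ≈ 101 km

At the critical point dD/dt = 0, so k_1 L₀ e^(−k_1 t) = k_a D. Substituting D(t) from the Streeter–Phelps equation and solving for t gives
t_c = ln[(k_a/k_1)(1 − D₀(k_a−k_1)/(k_1 L₀))] / (k_a−k_1).
Here k_a−k_1 = 0.6760 d⁻¹ and 1 − D₀(k_a−k_1)/(k_1 L₀) = 1 − 1.24×0.6760/(0.310×11.9) = 0.7728, so
t_c = ln(3.181 × 0.7728) / 0.6760 = 0.8993 / 0.6760 = 1.330 d.
L(t_c) = L₀ e^(−k_1 t_c) = 11.9 × 0.6621 = 7.878 mg/L, and at the critical point k_a D_c = k_1 L, so D_c = (0.310/0.986) × 7.878 = 2.477 mg/L.
x_c = v t_c = 0.877 m/s × 1.330 d × 86400 s/d = 100800 m ≈ 101 km.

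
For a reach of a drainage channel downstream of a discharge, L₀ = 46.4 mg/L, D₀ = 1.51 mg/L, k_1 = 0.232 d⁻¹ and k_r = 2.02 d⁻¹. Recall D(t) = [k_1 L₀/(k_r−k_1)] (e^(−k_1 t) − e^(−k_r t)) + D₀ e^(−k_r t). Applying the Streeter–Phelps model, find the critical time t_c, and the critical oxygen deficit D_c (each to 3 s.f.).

t_c ≈ 1.05 d; D_c ≈ 4.18 mg/L

At the critical point dD/dt = 0, so k_1 L₀ e^(−k_1 t) = k_r D. Substituting D(t) from the Streeter–Phelps equation and solving for t gives
t_c = ln[(k_r/k_1)(1 − D₀(k_r−k_1)/(k_1 L₀))] / (k_r−k_1).
Here k_r−k_1 = 1.788 d⁻¹ and 1 − D₀(k_r−k_1)/(k_1 L₀) = 1 − 1.51×1.788/(0.232×46.4) = 0.7492, so
t_c = ln(8.707 × 0.7492) / 1.788 = 1.875 / 1.788 = 1.049 d.
D_c = (k_1/k_r) L₀ e^(−k_1 t_c) = (0.232/2.02) × 46.4 × e^(−0.232×1.049) = 0.1149 × 46.4 × 0.7840 = 4.178 mg/L.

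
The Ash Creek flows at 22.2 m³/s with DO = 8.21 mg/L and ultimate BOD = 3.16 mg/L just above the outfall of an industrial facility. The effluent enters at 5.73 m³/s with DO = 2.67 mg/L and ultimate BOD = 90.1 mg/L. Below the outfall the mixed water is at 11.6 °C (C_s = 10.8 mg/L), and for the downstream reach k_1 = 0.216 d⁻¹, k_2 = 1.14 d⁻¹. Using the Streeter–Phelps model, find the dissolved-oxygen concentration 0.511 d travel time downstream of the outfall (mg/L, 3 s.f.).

DO ≈ 7.06 mg/L

Mixed DO = (22.2×8.21 + 5.73×2.67)/(22.2+5.73) = 197.6/27.93 = 7.073 mg/L.
Mixed L₀ = (22.2×3.16 + 5.73×90.1)/(27.93) = 586.4/27.93 = 21.00 mg/L.
Initial deficit D₀ = C_s − DO₀ = 10.8 − 7.073 = 3.727 mg/L.
D(0.511) = [0.216×21.00/(1.14−0.216)](e^(−0.216×0.511) − e^(−1.14×0.511)) + 3.727 e^(−1.14×0.511)
= 4.908 × (0.8955 − 0.5585) + 3.727 × 0.5585 = 3.735 mg/L.
DO = 10.8 − 3.735 = 7.065 mg/L.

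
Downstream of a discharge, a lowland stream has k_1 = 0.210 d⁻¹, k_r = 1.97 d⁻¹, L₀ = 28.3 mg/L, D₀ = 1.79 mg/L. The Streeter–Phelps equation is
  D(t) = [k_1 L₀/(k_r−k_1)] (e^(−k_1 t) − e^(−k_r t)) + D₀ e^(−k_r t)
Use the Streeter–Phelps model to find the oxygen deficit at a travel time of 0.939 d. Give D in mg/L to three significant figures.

k_1 L₀/(k_r−k_1) = 0.210×28.3/(1.97−0.210) = 5.943/1.760 = 3.377 mg/L.
e^(−k_1 t) = e^(−0.210×0.9390) = 0.8210; e^(−k_r t) = e^(−1.97×0.9390) = 0.1573.
D = 3.377 × (0.8210 − 0.1573) + 1.79 × 0.1573 = 2.241 + 0.2815 = 2.523 mg/L.

D ≈ 2.52 mg/L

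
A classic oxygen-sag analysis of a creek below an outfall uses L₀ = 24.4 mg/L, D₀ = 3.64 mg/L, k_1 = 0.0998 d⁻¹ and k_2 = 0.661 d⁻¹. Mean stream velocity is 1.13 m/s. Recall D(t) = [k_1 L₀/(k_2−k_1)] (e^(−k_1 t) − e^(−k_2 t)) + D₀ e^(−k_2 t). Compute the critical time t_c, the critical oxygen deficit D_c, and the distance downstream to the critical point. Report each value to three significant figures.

With k_2/k_1 = 6.623 and 1 − D₀(k_2−k_1)/(k_1 L₀) = 0.1611,
t_c = ln(6.623 × 0.1611) / (0.661 − 0.0998) = ln(1.067) / 0.5612 = 0.06499/0.5612 = 0.1158 d.
D_c = (k_1/k_2) L₀ e^(−k_1 t_c) = (0.0998/0.661) × 24.4 × e^(−0.0998×0.1158) = 0.1510 × 24.4 × 0.9885 = 3.642 mg/L.
x_c = v t_c = 1.13 m/s × 0.1158 d × 86400 s/d = 11310 m ≈ 11.3 km.

t_c ≈ 0.116 d; D_c ≈ 3.64 mg/L; x_c ≈ 11.3 km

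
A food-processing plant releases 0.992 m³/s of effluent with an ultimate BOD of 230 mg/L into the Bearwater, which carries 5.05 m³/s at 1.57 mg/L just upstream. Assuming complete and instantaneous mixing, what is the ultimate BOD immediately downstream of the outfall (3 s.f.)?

Flow-weighted mixing: C = (Q_r C_r + Q_w C_w)/(Q_r + Q_w)
= (5.05×1.57 + 0.992×230)/(5.05 + 0.992) = 236.1/6.042 = 39.07 mg/L.

39.1 mg/L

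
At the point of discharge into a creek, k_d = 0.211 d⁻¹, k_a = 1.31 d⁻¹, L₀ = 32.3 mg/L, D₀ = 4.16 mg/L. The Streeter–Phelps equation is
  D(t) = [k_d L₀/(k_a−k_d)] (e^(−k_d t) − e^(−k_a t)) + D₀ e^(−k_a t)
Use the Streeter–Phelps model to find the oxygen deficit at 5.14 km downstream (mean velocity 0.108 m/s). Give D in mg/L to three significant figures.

D ≈ 4.53 mg/L

Travel time t = x/v = 5.14 km / (0.108 m/s) = 5140 m / 0.108 m/s = 47590 s = 0.5508 d.
k_d L₀/(k_a−k_d) = 0.211×32.3/(1.31−0.211) = 6.815/1.099 = 6.201 mg/L.
e^(−k_d t) = e^(−0.211×0.5508) = 0.8903; e^(−k_a t) = e^(−1.31×0.5508) = 0.4860.
D = 6.201 × (0.8903 − 0.4860) + 4.16 × 0.4860 = 2.507 + 2.022 = 4.529 mg/L.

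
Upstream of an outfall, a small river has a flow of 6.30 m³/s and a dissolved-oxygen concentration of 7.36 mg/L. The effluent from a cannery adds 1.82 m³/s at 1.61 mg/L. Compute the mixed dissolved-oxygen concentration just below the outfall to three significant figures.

6.07 mg/L

Flow-weighted mixing: C = (Q_r C_r + Q_w C_w)/(Q_r + Q_w)
= (6.30×7.36 + 1.82×1.61)/(6.30 + 1.82) = 49.30/8.120 = 6.071 mg/L.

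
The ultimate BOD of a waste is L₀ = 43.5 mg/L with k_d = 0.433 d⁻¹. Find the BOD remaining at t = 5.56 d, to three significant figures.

L_t = L₀ e^(−k_d t) = 43.5 × e^(−0.433×5.56) = 43.5 × 0.09004 = 3.917 mg/L.

L ≈ 3.92 mg/L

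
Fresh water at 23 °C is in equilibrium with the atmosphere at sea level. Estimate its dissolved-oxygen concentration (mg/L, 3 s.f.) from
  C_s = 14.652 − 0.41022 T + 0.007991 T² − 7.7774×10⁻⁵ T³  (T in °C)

C_s = 14.652 − 0.41022×23 + 0.007991×23² − 7.7774×10⁻⁵×23³ = 8.498 mg/L.

C_s ≈ 8.50 mg/L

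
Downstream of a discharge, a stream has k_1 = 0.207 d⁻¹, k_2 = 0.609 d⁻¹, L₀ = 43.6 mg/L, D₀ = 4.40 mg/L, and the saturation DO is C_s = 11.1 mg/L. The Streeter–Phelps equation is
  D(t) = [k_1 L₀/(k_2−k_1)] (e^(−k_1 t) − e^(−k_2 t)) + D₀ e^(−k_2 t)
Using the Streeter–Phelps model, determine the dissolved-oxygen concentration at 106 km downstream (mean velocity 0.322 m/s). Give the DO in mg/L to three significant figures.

DO ≈ 2.67 mg/L

Travel time t = x/v = 106 km / (0.322 m/s) = 106000 m / 0.322 m/s = 329200 s = 3.810 d.
k_1 L₀/(k_2−k_1) = 0.207×43.6/(0.609−0.207) = 9.025/0.4020 = 22.45 mg/L.
e^(−k_1 t) = e^(−0.207×3.810) = 0.4544; e^(−k_2 t) = e^(−0.609×3.810) = 0.09824.
D = 22.45 × (0.4544 − 0.09824) + 4.40 × 0.09824 = 7.997 + 0.4323 = 8.429 mg/L.
DO = C_s − D = 11.1 − 8.429 = 2.671 mg/L.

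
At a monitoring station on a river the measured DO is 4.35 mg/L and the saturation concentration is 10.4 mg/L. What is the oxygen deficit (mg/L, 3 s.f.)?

D ≈ 6.05 mg/L

D = C_s − C = 10.4 − 4.35 = 6.05 mg/L.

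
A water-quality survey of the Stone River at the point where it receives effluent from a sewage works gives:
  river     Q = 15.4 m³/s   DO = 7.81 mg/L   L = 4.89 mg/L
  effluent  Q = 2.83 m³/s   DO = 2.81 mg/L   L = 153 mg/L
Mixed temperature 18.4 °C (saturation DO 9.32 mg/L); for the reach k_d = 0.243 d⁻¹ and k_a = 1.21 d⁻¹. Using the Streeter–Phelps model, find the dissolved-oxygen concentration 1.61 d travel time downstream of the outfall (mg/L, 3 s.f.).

DO ≈ 5.25 mg/L

Mixed DO = (15.4×7.81 + 2.83×2.81)/(15.4+2.83) = 128.2/18.23 = 7.034 mg/L.
Mixed L₀ = (15.4×4.89 + 2.83×153)/(18.23) = 508.3/18.23 = 27.88 mg/L.
Initial deficit D₀ = C_s − DO₀ = 9.32 − 7.034 = 2.286 mg/L.
D(1.61) = [0.243×27.88/(1.21−0.243)](e^(−0.243×1.61) − e^(−1.21×1.61)) + 2.286 e^(−1.21×1.61)
= 7.007 × (0.6762 − 0.1425) + 2.286 × 0.1425 = 4.065 mg/L.
DO = 9.32 − 4.065 = 5.255 mg/L.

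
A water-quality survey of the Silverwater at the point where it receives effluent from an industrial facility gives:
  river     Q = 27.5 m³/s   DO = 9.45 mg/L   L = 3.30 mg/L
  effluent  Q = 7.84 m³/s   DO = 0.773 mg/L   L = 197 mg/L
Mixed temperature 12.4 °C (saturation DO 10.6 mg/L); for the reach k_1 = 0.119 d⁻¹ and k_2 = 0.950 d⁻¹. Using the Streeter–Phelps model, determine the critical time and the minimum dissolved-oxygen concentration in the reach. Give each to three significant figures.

t_c ≈ 1.75 d; minimum DO ≈ 5.89 mg/L

Mixed DO = (27.5×9.45 + 7.84×0.773)/(27.5+7.84) = 265.9/35.34 = 7.525 mg/L.
Mixed L₀ = (27.5×3.30 + 7.84×197)/(35.34) = 1635/35.34 = 46.27 mg/L.
Initial deficit D₀ = C_s − DO₀ = 10.6 − 7.525 = 3.075 mg/L.
t_c = (1/0.8310) ln[(0.950/0.119)(1 − 3.075×0.8310/(0.119×46.27))] = 1.203 × ln(4.278) = 1.749 d.
D_c = (0.119/0.950) × 46.27 × e^(−0.119×1.749) = 0.1253 × 46.27 × 0.8121 = 4.707 mg/L.
Minimum DO = 10.6 − 4.707 = 5.893 mg/L.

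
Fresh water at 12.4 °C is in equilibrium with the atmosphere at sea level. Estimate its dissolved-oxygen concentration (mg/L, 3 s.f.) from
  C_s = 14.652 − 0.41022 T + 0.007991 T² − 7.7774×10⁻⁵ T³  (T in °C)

C_s = 14.652 − 0.41022×12.4 + 0.007991×12.4² − 7.7774×10⁻⁵×12.4³ = 10.65 mg/L.

C_s ≈ 10.6 mg/L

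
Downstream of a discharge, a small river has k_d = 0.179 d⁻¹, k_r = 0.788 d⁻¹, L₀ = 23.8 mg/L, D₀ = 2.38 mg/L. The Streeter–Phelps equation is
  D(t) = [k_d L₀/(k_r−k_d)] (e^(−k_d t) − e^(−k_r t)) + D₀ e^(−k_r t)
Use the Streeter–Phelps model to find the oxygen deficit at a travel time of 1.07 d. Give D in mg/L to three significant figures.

k_d L₀/(k_r−k_d) = 0.179×23.8/(0.788−0.179) = 4.260/0.6090 = 6.995 mg/L.
e^(−k_d t) = e^(−0.179×1.070) = 0.8257; e^(−k_r t) = e^(−0.788×1.070) = 0.4303.
D = 6.995 × (0.8257 − 0.4303) + 2.38 × 0.4303 = 2.766 + 1.024 = 3.790 mg/L.

D ≈ 3.79 mg/L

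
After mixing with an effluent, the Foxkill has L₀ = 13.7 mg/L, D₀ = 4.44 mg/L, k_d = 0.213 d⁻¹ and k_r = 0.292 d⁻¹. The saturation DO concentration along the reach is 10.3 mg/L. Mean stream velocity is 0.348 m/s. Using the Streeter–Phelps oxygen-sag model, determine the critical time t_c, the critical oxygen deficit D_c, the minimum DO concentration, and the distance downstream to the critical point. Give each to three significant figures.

t_c = [1/(k_r−k_d)] ln[(k_r/k_d)(1 − D₀(k_r−k_d)/(k_d L₀))]
= [1/(0.292−0.213)] ln[(0.292/0.213)(1 − 4.44×0.07900/(0.213×13.7))]
= (1/0.07900) ln[1.371 × 0.8798] = 12.66 × ln(1.206) = 12.66 × 0.1874 = 2.372 d.
D_c = (k_d/k_r) L₀ e^(−k_d t_c) = (0.213/0.292) × 13.7 × e^(−0.213×2.372) = 0.7295 × 13.7 × 0.6033 = 6.030 mg/L.
Minimum DO = C_s − D_c = 10.3 − 6.030 = 4.270 mg/L.
x_c = v t_c = 0.348 m/s × 2.372 d × 86400 s/d = 71320 m ≈ 71.3 km.

t_c ≈ 2.37 d; D_c ≈ 6.03 mg/L; min DO ≈ 4.27 mg/L; x_c ≈ 71.3 km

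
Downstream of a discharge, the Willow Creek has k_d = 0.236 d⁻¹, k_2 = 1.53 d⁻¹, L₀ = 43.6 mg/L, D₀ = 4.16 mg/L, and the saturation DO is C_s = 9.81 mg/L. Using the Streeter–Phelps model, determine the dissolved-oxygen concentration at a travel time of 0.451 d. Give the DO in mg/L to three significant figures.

k_d L₀/(k_2−k_d) = 0.236×43.6/(1.53−0.236) = 10.29/1.294 = 7.952 mg/L.
e^(−k_d t) = e^(−0.236×0.4510) = 0.8990; e^(−k_2 t) = e^(−1.53×0.4510) = 0.5016.
D = 7.952 × (0.8990 − 0.5016) + 4.16 × 0.5016 = 3.161 + 2.086 = 5.247 mg/L.
DO = C_s − D = 9.81 − 5.247 = 4.563 mg/L.

DO ≈ 4.56 mg/L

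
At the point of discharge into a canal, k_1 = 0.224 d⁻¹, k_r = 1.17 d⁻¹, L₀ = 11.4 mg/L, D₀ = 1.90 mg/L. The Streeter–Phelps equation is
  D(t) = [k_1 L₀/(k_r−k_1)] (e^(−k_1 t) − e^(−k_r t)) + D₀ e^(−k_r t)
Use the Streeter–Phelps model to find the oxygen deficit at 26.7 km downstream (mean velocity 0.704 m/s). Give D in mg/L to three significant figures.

Travel time t = x/v = 26.7 km / (0.704 m/s) = 26700 m / 0.704 m/s = 37930 s = 0.4390 d.
k_1 L₀/(k_r−k_1) = 0.224×11.4/(1.17−0.224) = 2.554/0.9460 = 2.699 mg/L.
e^(−k_1 t) = e^(−0.224×0.4390) = 0.9064; e^(−k_r t) = e^(−1.17×0.4390) = 0.5983.
D = 2.699 × (0.9064 − 0.5983) + 1.90 × 0.5983 = 0.8314 + 1.137 = 1.968 mg/L.

D ≈ 1.97 mg/L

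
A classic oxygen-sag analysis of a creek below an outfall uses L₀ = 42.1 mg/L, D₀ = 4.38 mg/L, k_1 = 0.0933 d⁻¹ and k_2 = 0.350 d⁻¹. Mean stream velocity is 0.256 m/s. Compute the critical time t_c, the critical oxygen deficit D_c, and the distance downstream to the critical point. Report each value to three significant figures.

At the critical point dD/dt = 0, so k_1 L₀ e^(−k_1 t) = k_2 D. Substituting D(t) from the Streeter–Phelps equation and solving for t gives
t_c = ln[(k_2/k_1)(1 − D₀(k_2−k_1)/(k_1 L₀))] / (k_2−k_1).
Here k_2−k_1 = 0.2567 d⁻¹ and 1 − D₀(k_2−k_1)/(k_1 L₀) = 1 − 4.38×0.2567/(0.0933×42.1) = 0.7138, so
t_c = ln(3.751 × 0.7138) / 0.2567 = 0.9849 / 0.2567 = 3.837 d.
D_c = (k_1/k_2) L₀ e^(−k_1 t_c) = (0.0933/0.350) × 42.1 × e^(−0.0933×3.837) = 0.2666 × 42.1 × 0.6991 = 7.846 mg/L.
x_c = v t_c = 0.256 m/s × 3.837 d × 86400 s/d = 84860 m ≈ 84.9 km.

t_c ≈ 3.84 d; D_c ≈ 7.85 mg/L; x_c ≈ 84.9 km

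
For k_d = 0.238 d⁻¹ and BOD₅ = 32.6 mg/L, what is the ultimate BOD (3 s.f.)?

BOD₅ = L₀(1 − e^(−5k_d)) ⇒ L₀ = BOD₅ / (1 − e^(−5×0.238))
= 32.6 / (1 − 0.3042) = 32.6 / 0.6958 = 46.85 mg/L.

L₀ ≈ 46.9 mg/L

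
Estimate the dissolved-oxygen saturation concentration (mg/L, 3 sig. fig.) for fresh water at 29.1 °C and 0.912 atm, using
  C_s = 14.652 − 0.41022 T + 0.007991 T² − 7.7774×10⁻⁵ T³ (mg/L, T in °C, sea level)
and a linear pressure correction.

C_s ≈ 6.90 mg/L

At sea level: C_s = 14.652 − 0.41022×29.1 + 0.007991×29.1² − 7.7774×10⁻⁵×29.1³ = 7.565 mg/L.
Pressure correction: C_s' = 7.565 × 0.912 = 6.899 mg/L.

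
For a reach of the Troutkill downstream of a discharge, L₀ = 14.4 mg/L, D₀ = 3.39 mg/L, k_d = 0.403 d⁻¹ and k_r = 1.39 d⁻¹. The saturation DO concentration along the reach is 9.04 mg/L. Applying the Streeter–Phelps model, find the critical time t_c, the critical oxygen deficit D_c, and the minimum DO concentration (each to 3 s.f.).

t_c ≈ 0.384 d; D_c ≈ 3.58 mg/L; min DO ≈ 5.46 mg/L

t_c = [1/(k_r−k_d)] ln[(k_r/k_d)(1 − D₀(k_r−k_d)/(k_d L₀))]
= [1/(1.39−0.403)] ln[(1.39/0.403)(1 − 3.39×0.9870/(0.403×14.4))]
= (1/0.9870) ln[3.449 × 0.4234] = 1.013 × ln(1.460) = 1.013 × 0.3788 = 0.3838 d.
L(t_c) = L₀ e^(−k_d t_c) = 14.4 × 0.8567 = 12.34 mg/L, and at the critical point k_r D_c = k_d L, so D_c = (0.403/1.39) × 12.34 = 3.577 mg/L.
Minimum DO = C_s − D_c = 9.04 − 3.577 = 5.463 mg/L.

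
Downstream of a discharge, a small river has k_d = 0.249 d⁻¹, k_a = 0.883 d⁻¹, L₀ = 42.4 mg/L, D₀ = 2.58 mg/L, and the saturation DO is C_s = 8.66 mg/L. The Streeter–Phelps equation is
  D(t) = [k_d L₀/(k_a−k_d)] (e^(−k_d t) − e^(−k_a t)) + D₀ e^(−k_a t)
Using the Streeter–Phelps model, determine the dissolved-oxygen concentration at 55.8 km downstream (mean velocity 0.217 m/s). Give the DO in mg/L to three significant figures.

DO ≈ 1.74 mg/L

Travel time t = x/v = 55.8 km / (0.217 m/s) = 55800 m / 0.217 m/s = 257100 s = 2.976 d.
k_d L₀/(k_a−k_d) = 0.249×42.4/(0.883−0.249) = 10.56/0.6340 = 16.65 mg/L.
e^(−k_d t) = e^(−0.249×2.976) = 0.4766; e^(−k_a t) = e^(−0.883×2.976) = 0.07222.
D = 16.65 × (0.4766 − 0.07222) + 2.58 × 0.07222 = 6.734 + 0.1863 = 6.920 mg/L.
DO = C_s − D = 8.66 − 6.920 = 1.740 mg/L.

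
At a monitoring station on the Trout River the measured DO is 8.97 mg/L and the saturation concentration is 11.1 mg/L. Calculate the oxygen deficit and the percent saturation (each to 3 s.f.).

D ≈ 2.13 mg/L; 80.8 % saturation

D = C_s − C = 11.1 − 8.97 = 2.13 mg/L.
% saturation = 8.97/11.1 × 100 = 80.8 %.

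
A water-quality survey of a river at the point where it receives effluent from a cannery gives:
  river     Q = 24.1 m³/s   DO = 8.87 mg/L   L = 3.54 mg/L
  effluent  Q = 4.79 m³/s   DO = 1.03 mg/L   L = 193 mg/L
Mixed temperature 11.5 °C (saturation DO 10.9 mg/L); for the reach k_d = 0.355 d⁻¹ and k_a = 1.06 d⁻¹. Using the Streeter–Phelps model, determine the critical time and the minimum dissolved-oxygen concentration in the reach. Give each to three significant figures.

t_c ≈ 1.25 d; minimum DO ≈ 3.40 mg/L

Mixed DO = (24.1×8.87 + 4.79×1.03)/(24.1+4.79) = 218.7/28.89 = 7.570 mg/L.
Mixed L₀ = (24.1×3.54 + 4.79×193)/(28.89) = 1010/28.89 = 34.95 mg/L.
Initial deficit D₀ = C_s − DO₀ = 10.9 − 7.570 = 3.330 mg/L.
t_c = (1/0.7050) ln[(1.06/0.355)(1 − 3.330×0.7050/(0.355×34.95))] = 1.418 × ln(2.421) = 1.254 d.
D_c = (0.355/1.06) × 34.95 × e^(−0.355×1.254) = 0.3349 × 34.95 × 0.6407 = 7.500 mg/L.
Minimum DO = 10.9 − 7.500 = 3.400 mg/L.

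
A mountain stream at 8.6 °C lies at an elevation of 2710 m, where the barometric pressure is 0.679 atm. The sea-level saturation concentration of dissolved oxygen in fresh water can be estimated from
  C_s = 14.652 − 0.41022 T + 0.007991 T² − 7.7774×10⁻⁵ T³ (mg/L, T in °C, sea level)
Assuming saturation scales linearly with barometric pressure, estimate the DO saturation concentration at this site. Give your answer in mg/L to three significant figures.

C_s ≈ 7.92 mg/L

At sea level: C_s = 14.652 − 0.41022×8.6 + 0.007991×8.6² − 7.7774×10⁻⁵×8.6³ = 11.67 mg/L.
Pressure correction: C_s' = 11.67 × 0.679 = 7.921 mg/L.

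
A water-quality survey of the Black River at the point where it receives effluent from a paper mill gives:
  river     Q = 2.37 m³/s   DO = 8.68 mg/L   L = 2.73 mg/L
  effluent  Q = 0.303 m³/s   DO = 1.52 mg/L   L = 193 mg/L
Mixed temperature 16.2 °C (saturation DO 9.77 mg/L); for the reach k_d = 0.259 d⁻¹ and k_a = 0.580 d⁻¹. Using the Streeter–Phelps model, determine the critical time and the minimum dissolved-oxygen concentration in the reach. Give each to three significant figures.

Mixed DO = (2.37×8.68 + 0.303×1.52)/(2.37+0.303) = 21.03/2.673 = 7.868 mg/L.
Mixed L₀ = (2.37×2.73 + 0.303×193)/(2.673) = 64.95/2.673 = 24.30 mg/L.
Initial deficit D₀ = C_s − DO₀ = 9.77 − 7.868 = 1.902 mg/L.
t_c = (1/0.3210) ln[(0.580/0.259)(1 − 1.902×0.3210/(0.259×24.30))] = 3.115 × ln(2.022) = 2.194 d.
D_c = (0.259/0.580) × 24.30 × e^(−0.259×2.194) = 0.4466 × 24.30 × 0.5666 = 6.147 mg/L.
Minimum DO = 9.77 − 6.147 = 3.623 mg/L.

t_c ≈ 2.19 d; minimum DO ≈ 3.62 mg/L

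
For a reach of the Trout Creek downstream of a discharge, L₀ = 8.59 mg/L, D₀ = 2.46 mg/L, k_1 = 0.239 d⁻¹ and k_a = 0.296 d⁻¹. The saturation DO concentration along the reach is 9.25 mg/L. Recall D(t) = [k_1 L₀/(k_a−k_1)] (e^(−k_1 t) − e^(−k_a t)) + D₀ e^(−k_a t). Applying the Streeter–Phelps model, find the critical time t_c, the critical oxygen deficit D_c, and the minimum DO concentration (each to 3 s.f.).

t_c ≈ 2.51 d; D_c ≈ 3.81 mg/L; min DO ≈ 5.44 mg/L

t_c = [1/(k_a−k_1)] ln[(k_a/k_1)(1 − D₀(k_a−k_1)/(k_1 L₀))]
= [1/(0.296−0.239)] ln[(0.296/0.239)(1 − 2.46×0.05700/(0.239×8.59))]
= (1/0.05700) ln[1.238 × 0.9317] = 17.54 × ln(1.154) = 17.54 × 0.1432 = 2.511 d.
D_c = (k_1/k_a) L₀ e^(−k_1 t_c) = (0.239/0.296) × 8.59 × e^(−0.239×2.511) = 0.8074 × 8.59 × 0.5487 = 3.806 mg/L.
Minimum DO = C_s − D_c = 9.25 − 3.806 = 5.444 mg/L.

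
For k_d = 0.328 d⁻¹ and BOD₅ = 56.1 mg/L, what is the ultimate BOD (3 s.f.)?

L₀ ≈ 69.6 mg/L

BOD₅ = L₀(1 − e^(−5k_d)) ⇒ L₀ = BOD₅ / (1 − e^(−5×0.328))
= 56.1 / (1 − 0.1940) = 56.1 / 0.8060 = 69.60 mg/L.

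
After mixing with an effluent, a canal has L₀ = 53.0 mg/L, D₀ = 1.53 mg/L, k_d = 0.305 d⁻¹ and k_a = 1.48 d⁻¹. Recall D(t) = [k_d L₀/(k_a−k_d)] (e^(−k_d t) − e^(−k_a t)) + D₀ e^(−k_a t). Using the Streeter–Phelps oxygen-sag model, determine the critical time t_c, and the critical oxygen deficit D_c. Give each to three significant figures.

t_c ≈ 1.24 d; D_c ≈ 7.47 mg/L

With k_a/k_d = 4.852 and 1 − D₀(k_a−k_d)/(k_d L₀) = 0.8888,
t_c = ln(4.852 × 0.8888) / (1.48 − 0.305) = ln(4.313) / 1.175 = 1.462/1.175 = 1.244 d.
D_c = (k_d/k_a) L₀ e^(−k_d t_c) = (0.305/1.48) × 53.0 × e^(−0.305×1.244) = 0.2061 × 53.0 × 0.6843 = 7.474 mg/L.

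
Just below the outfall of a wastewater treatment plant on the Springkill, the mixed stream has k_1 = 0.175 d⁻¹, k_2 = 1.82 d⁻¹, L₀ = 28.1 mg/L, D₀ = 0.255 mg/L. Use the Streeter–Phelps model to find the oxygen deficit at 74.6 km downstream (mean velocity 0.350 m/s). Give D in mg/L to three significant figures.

D ≈ 1.91 mg/L

Travel time t = x/v = 74.6 km / (0.350 m/s) = 74600 m / 0.350 m/s = 213100 s = 2.467 d.
k_1 L₀/(k_2−k_1) = 0.175×28.1/(1.82−0.175) = 4.917/1.645 = 2.989 mg/L.
e^(−k_1 t) = e^(−0.175×2.467) = 0.6494; e^(−k_2 t) = e^(−1.82×2.467) = 0.01122.
D = 2.989 × (0.6494 − 0.01122) + 0.255 × 0.01122 = 1.908 + 0.002862 = 1.911 mg/L.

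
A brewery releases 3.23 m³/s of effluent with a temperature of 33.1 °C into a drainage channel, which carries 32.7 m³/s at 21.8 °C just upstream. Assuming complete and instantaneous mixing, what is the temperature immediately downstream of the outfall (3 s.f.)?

22.8 °C

Flow-weighted mixing: C = (Q_r C_r + Q_w C_w)/(Q_r + Q_w)
= (32.7×21.8 + 3.23×33.1)/(32.7 + 3.23) = 819.8/35.93 = 22.82 °C.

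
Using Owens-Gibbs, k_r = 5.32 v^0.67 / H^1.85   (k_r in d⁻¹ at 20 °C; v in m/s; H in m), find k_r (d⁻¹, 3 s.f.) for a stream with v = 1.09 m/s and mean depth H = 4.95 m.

k_r ≈ 0.292 d⁻¹

k_r = 5.32 × 1.09^0.67 / 4.95^1.85 = 5.32 × 1.059 / 19.28 = 0.2924 d⁻¹.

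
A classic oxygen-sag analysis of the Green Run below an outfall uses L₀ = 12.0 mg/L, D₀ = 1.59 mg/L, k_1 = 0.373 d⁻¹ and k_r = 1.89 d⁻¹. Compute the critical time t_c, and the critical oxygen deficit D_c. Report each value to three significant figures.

At the critical point dD/dt = 0, so k_1 L₀ e^(−k_1 t) = k_r D. Substituting D(t) from the Streeter–Phelps equation and solving for t gives
t_c = ln[(k_r/k_1)(1 − D₀(k_r−k_1)/(k_1 L₀))] / (k_r−k_1).
Here k_r−k_1 = 1.517 d⁻¹ and 1 − D₀(k_r−k_1)/(k_1 L₀) = 1 − 1.59×1.517/(0.373×12.0) = 0.4611, so
t_c = ln(5.067 × 0.4611) / 1.517 = 0.8487 / 1.517 = 0.5594 d.
D_c = (k_1/k_r) L₀ e^(−k_1 t_c) = (0.373/1.89) × 12.0 × e^(−0.373×0.5594) = 0.1974 × 12.0 × 0.8117 = 1.922 mg/L.

t_c ≈ 0.559 d; D_c ≈ 1.92 mg/L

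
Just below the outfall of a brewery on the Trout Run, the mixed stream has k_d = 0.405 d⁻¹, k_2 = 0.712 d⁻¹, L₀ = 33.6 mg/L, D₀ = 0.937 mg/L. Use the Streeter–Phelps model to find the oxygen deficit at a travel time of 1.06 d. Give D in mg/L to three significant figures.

k_d L₀/(k_2−k_d) = 0.405×33.6/(0.712−0.405) = 13.61/0.3070 = 44.33 mg/L.
e^(−k_d t) = e^(−0.405×1.060) = 0.6510; e^(−k_2 t) = e^(−0.712×1.060) = 0.4701.
D = 44.33 × (0.6510 − 0.4701) + 0.937 × 0.4701 = 8.015 + 0.4405 = 8.456 mg/L.

D ≈ 8.46 mg/L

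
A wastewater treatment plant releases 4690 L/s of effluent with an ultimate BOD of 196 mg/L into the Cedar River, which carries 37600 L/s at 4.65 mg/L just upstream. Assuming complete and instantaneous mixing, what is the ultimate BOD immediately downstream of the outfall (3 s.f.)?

25.9 mg/L

Flow-weighted mixing: C = (Q_r C_r + Q_w C_w)/(Q_r + Q_w)
= (37600×4.65 + 4690×196)/(37600 + 4690) = 1.094×10^6/42290 = 25.87 mg/L.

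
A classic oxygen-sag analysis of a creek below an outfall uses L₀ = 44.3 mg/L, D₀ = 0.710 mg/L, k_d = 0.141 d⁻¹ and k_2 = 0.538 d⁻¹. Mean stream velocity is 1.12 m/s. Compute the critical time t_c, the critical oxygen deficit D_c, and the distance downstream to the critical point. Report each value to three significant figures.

With k_2/k_d = 3.816 and 1 − D₀(k_2−k_d)/(k_d L₀) = 0.9549,
t_c = ln(3.816 × 0.9549) / (0.538 − 0.141) = ln(3.643) / 0.3970 = 1.293/0.3970 = 3.257 d.
L(t_c) = L₀ e^(−k_d t_c) = 44.3 × 0.6318 = 27.99 mg/L, and at the critical point k_2 D_c = k_d L, so D_c = (0.141/0.538) × 27.99 = 7.335 mg/L.
x_c = v t_c = 1.12 m/s × 3.257 d × 86400 s/d = 315100 m ≈ 315 km.

t_c ≈ 3.26 d; D_c ≈ 7.34 mg/L; x_c ≈ 315 km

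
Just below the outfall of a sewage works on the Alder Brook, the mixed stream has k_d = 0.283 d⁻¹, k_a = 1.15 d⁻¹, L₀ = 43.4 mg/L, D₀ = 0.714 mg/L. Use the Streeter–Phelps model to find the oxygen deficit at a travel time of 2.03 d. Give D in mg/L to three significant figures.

k_d L₀/(k_a−k_d) = 0.283×43.4/(1.15−0.283) = 12.28/0.8670 = 14.17 mg/L.
e^(−k_d t) = e^(−0.283×2.030) = 0.5630; e^(−k_a t) = e^(−1.15×2.030) = 0.09686.
D = 14.17 × (0.5630 − 0.09686) + 0.714 × 0.09686 = 6.603 + 0.06916 = 6.673 mg/L.

D ≈ 6.67 mg/L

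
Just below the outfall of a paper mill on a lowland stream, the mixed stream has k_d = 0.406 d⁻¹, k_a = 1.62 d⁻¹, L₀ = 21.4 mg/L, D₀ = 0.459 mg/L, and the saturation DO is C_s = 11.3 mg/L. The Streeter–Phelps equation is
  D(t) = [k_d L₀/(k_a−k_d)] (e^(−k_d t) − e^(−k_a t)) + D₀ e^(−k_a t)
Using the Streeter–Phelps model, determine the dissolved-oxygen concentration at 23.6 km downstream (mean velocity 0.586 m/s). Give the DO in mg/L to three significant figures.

Travel time t = x/v = 23.6 km / (0.586 m/s) = 23600 m / 0.586 m/s = 40270 s = 0.4661 d.
k_d L₀/(k_a−k_d) = 0.406×21.4/(1.62−0.406) = 8.688/1.214 = 7.157 mg/L.
e^(−k_d t) = e^(−0.406×0.4661) = 0.8276; e^(−k_a t) = e^(−1.62×0.4661) = 0.4700.
D = 7.157 × (0.8276 − 0.4700) + 0.459 × 0.4700 = 2.559 + 0.2157 = 2.775 mg/L.
DO = C_s − D = 11.3 − 2.775 = 8.525 mg/L.

DO ≈ 8.52 mg/L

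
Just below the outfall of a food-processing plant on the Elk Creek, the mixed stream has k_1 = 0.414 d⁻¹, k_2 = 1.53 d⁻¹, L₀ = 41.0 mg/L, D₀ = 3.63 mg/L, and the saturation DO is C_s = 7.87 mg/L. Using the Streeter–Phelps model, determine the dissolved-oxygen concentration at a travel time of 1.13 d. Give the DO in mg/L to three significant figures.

DO ≈ 0.398 mg/L

k_1 L₀/(k_2−k_1) = 0.414×41.0/(1.53−0.414) = 16.97/1.116 = 15.21 mg/L.
e^(−k_1 t) = e^(−0.414×1.130) = 0.6264; e^(−k_2 t) = e^(−1.53×1.130) = 0.1775.
D = 15.21 × (0.6264 − 0.1775) + 3.63 × 0.1775 = 6.827 + 0.6443 = 7.472 mg/L.
DO = C_s − D = 7.87 − 7.472 = 0.3983 mg/L.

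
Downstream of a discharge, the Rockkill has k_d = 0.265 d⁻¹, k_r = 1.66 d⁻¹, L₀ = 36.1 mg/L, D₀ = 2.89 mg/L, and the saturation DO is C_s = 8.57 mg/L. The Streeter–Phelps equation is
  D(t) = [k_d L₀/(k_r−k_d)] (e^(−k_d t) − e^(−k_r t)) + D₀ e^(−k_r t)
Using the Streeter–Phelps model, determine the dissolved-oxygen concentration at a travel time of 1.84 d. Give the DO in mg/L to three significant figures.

k_d L₀/(k_r−k_d) = 0.265×36.1/(1.66−0.265) = 9.567/1.395 = 6.858 mg/L.
e^(−k_d t) = e^(−0.265×1.840) = 0.6141; e^(−k_r t) = e^(−1.66×1.840) = 0.04715.
D = 6.858 × (0.6141 − 0.04715) + 2.89 × 0.04715 = 3.888 + 0.1363 = 4.024 mg/L.
DO = C_s − D = 8.57 − 4.024 = 4.546 mg/L.

DO ≈ 4.55 mg/L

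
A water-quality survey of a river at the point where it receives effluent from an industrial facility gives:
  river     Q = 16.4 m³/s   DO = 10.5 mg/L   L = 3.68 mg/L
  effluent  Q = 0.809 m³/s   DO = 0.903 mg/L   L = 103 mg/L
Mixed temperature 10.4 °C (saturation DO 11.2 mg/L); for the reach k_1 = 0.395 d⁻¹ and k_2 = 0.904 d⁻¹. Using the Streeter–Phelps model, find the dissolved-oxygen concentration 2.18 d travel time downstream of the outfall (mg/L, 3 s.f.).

Mixed DO = (16.4×10.5 + 0.809×0.903)/(16.4+0.809) = 172.9/17.21 = 10.05 mg/L.
Mixed L₀ = (16.4×3.68 + 0.809×103)/(17.21) = 143.7/17.21 = 8.349 mg/L.
Initial deficit D₀ = C_s − DO₀ = 11.2 − 10.05 = 1.151 mg/L.
D(2.18) = [0.395×8.349/(0.904−0.395)](e^(−0.395×2.18) − e^(−0.904×2.18)) + 1.151 e^(−0.904×2.18)
= 6.479 × (0.4227 − 0.1394) + 1.151 × 0.1394 = 1.996 mg/L.
DO = 11.2 − 1.996 = 9.204 mg/L.

DO ≈ 9.20 mg/L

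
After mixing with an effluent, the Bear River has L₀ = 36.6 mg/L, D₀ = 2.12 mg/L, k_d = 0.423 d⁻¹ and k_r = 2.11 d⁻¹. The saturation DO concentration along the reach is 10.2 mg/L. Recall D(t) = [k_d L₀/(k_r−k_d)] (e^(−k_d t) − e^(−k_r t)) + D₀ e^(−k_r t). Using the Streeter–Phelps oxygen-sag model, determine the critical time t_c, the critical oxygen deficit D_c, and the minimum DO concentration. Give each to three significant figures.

At the critical point dD/dt = 0, so k_d L₀ e^(−k_d t) = k_r D. Substituting D(t) from the Streeter–Phelps equation and solving for t gives
t_c = ln[(k_r/k_d)(1 − D₀(k_r−k_d)/(k_d L₀))] / (k_r−k_d).
Here k_r−k_d = 1.687 d⁻¹ and 1 − D₀(k_r−k_d)/(k_d L₀) = 1 − 2.12×1.687/(0.423×36.6) = 0.7690, so
t_c = ln(4.988 × 0.7690) / 1.687 = 1.344 / 1.687 = 0.7969 d.
L(t_c) = L₀ e^(−k_d t_c) = 36.6 × 0.7138 = 26.13 mg/L, and at the critical point k_r D_c = k_d L, so D_c = (0.423/2.11) × 26.13 = 5.238 mg/L.
Minimum DO = C_s − D_c = 10.2 − 5.238 = 4.962 mg/L.

t_c ≈ 0.797 d; D_c ≈ 5.24 mg/L; min DO ≈ 4.96 mg/L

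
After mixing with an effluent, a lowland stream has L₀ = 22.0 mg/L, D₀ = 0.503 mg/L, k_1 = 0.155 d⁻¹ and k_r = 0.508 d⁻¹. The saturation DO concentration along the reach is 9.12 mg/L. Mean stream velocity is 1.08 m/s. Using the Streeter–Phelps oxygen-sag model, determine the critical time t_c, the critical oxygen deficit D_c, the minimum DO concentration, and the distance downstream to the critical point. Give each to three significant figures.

With k_r/k_1 = 3.277 and 1 − D₀(k_r−k_1)/(k_1 L₀) = 0.9479,
t_c = ln(3.277 × 0.9479) / (0.508 − 0.155) = ln(3.107) / 0.3530 = 1.134/0.3530 = 3.211 d.
L(t_c) = L₀ e^(−k_1 t_c) = 22.0 × 0.6079 = 13.37 mg/L, and at the critical point k_r D_c = k_1 L, so D_c = (0.155/0.508) × 13.37 = 4.081 mg/L.
Minimum DO = C_s − D_c = 9.12 − 4.081 = 5.039 mg/L.
x_c = v t_c = 1.08 m/s × 3.211 d × 86400 s/d = 299700 m ≈ 300 km.

t_c ≈ 3.21 d; D_c ≈ 4.08 mg/L; min DO ≈ 5.04 mg/L; x_c ≈ 300 km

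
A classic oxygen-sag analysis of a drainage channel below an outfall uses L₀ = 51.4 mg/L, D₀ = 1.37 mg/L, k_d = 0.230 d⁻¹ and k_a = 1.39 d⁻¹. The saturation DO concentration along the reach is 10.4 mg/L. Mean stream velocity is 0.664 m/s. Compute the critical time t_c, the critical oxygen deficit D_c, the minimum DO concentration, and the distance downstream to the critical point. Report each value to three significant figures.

t_c ≈ 1.43 d; D_c ≈ 6.13 mg/L; min DO ≈ 4.27 mg/L; x_c ≈ 81.8 km

At the critical point dD/dt = 0, so k_d L₀ e^(−k_d t) = k_a D. Substituting D(t) from the Streeter–Phelps equation and solving for t gives
t_c = ln[(k_a/k_d)(1 − D₀(k_a−k_d)/(k_d L₀))] / (k_a−k_d).
Here k_a−k_d = 1.160 d⁻¹ and 1 − D₀(k_a−k_d)/(k_d L₀) = 1 − 1.37×1.160/(0.230×51.4) = 0.8656, so
t_c = ln(6.043 × 0.8656) / 1.160 = 1.655 / 1.160 = 1.426 d.
L(t_c) = L₀ e^(−k_d t_c) = 51.4 × 0.7203 = 37.02 mg/L, and at the critical point k_a D_c = k_d L, so D_c = (0.230/1.39) × 37.02 = 6.126 mg/L.
Minimum DO = C_s − D_c = 10.4 − 6.126 = 4.274 mg/L.
x_c = v t_c = 0.664 m/s × 1.426 d × 86400 s/d = 81830 m ≈ 81.8 km.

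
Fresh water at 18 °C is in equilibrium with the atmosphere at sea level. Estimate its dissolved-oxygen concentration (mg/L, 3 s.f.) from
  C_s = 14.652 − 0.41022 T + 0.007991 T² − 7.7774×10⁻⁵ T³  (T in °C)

C_s ≈ 9.40 mg/L

C_s = 14.652 − 0.41022×18 + 0.007991×18² − 7.7774×10⁻⁵×18³ = 9.404 mg/L.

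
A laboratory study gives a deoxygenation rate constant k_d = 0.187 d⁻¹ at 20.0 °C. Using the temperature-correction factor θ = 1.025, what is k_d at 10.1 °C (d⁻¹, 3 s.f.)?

k_d ≈ 0.146 d⁻¹

k_d(T₂) = k_d(T₁) · θ^(T₂−T₁) = 0.187 × 1.025^(10.1−20.0)
= 0.187 × 1.025^-9.90 = 0.187 × 0.7831 = 0.1464 d⁻¹.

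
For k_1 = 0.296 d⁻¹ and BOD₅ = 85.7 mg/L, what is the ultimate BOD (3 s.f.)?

BOD₅ = L₀(1 − e^(−5k_1)) ⇒ L₀ = BOD₅ / (1 − e^(−5×0.296))
= 85.7 / (1 − 0.2276) = 85.7 / 0.7724 = 111.0 mg/L.

L₀ ≈ 111 mg/L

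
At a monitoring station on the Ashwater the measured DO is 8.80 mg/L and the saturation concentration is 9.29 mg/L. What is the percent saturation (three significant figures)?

94.7 % saturation

% saturation = C/C_s × 100 = 8.80/9.29 × 100 = 94.7 %.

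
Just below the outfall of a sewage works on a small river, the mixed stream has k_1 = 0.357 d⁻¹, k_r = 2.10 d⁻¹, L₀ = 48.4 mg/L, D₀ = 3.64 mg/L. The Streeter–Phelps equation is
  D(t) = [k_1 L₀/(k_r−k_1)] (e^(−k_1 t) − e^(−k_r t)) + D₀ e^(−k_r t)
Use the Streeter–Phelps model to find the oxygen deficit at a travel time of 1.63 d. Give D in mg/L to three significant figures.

D ≈ 5.34 mg/L

k_1 L₀/(k_r−k_1) = 0.357×48.4/(2.10−0.357) = 17.28/1.743 = 9.913 mg/L.
e^(−k_1 t) = e^(−0.357×1.630) = 0.5588; e^(−k_r t) = e^(−2.10×1.630) = 0.03261.
D = 9.913 × (0.5588 − 0.03261) + 3.64 × 0.03261 = 5.217 + 0.1187 = 5.335 mg/L.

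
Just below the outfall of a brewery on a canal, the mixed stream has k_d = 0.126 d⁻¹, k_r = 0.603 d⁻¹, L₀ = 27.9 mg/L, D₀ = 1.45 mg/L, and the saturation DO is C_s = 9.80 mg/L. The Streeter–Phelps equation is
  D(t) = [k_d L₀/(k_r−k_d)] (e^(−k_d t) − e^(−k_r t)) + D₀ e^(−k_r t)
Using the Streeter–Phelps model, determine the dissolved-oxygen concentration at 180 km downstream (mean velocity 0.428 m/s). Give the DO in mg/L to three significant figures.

DO ≈ 6.12 mg/L

Travel time t = x/v = 180 km / (0.428 m/s) = 180000 m / 0.428 m/s = 420600 s = 4.868 d.
k_d L₀/(k_r−k_d) = 0.126×27.9/(0.603−0.126) = 3.515/0.4770 = 7.370 mg/L.
e^(−k_d t) = e^(−0.126×4.868) = 0.5416; e^(−k_r t) = e^(−0.603×4.868) = 0.05312.
D = 7.370 × (0.5416 − 0.05312) + 1.45 × 0.05312 = 3.600 + 0.07703 = 3.677 mg/L.
DO = C_s − D = 9.80 − 3.677 = 6.123 mg/L.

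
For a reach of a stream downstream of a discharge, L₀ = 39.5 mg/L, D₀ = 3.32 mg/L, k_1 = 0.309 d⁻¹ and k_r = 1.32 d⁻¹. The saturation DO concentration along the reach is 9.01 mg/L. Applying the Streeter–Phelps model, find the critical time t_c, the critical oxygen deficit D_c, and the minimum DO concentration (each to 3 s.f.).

At the critical point dD/dt = 0, so k_1 L₀ e^(−k_1 t) = k_r D. Substituting D(t) from the Streeter–Phelps equation and solving for t gives
t_c = ln[(k_r/k_1)(1 − D₀(k_r−k_1)/(k_1 L₀))] / (k_r−k_1).
Here k_r−k_1 = 1.011 d⁻¹ and 1 − D₀(k_r−k_1)/(k_1 L₀) = 1 − 3.32×1.011/(0.309×39.5) = 0.7250, so
t_c = ln(4.272 × 0.7250) / 1.011 = 1.130 / 1.011 = 1.118 d.
L(t_c) = L₀ e^(−k_1 t_c) = 39.5 × 0.7079 = 27.96 mg/L, and at the critical point k_r D_c = k_1 L, so D_c = (0.309/1.32) × 27.96 = 6.545 mg/L.
Minimum DO = C_s − D_c = 9.01 − 6.545 = 2.465 mg/L.

t_c ≈ 1.12 d; D_c ≈ 6.55 mg/L; min DO ≈ 2.46 mg/L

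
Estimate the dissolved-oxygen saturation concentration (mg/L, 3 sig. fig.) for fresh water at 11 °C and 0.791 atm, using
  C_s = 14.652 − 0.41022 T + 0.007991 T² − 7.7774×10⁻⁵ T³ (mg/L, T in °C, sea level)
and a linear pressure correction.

At sea level: C_s = 14.652 − 0.41022×11 + 0.007991×11² − 7.7774×10⁻⁵×11³ = 11.00 mg/L.
Pressure correction: C_s' = 11.00 × 0.791 = 8.703 mg/L.

C_s ≈ 8.70 mg/L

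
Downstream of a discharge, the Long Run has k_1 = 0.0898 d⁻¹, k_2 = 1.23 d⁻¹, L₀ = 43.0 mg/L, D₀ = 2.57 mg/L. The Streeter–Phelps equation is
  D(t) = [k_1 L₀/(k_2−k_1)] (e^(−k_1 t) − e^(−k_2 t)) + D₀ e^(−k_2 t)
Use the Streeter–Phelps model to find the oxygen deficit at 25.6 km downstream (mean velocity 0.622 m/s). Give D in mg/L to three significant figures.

Travel time t = x/v = 25.6 km / (0.622 m/s) = 25600 m / 0.622 m/s = 41160 s = 0.4764 d.
k_1 L₀/(k_2−k_1) = 0.0898×43.0/(1.23−0.0898) = 3.861/1.140 = 3.387 mg/L.
e^(−k_1 t) = e^(−0.0898×0.4764) = 0.9581; e^(−k_2 t) = e^(−1.23×0.4764) = 0.5566.
D = 3.387 × (0.9581 − 0.5566) + 2.57 × 0.5566 = 1.360 + 1.430 = 2.790 mg/L.

D ≈ 2.79 mg/L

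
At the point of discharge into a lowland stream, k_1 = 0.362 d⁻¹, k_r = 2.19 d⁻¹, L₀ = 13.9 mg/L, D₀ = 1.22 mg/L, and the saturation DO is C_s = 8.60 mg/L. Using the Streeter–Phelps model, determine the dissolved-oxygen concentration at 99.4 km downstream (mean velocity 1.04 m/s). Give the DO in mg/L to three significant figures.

Travel time t = x/v = 99.4 km / (1.04 m/s) = 99400 m / 1.04 m/s = 95580 s = 1.106 d.
k_1 L₀/(k_r−k_1) = 0.362×13.9/(2.19−0.362) = 5.032/1.828 = 2.753 mg/L.
e^(−k_1 t) = e^(−0.362×1.106) = 0.6700; e^(−k_r t) = e^(−2.19×1.106) = 0.08869.
D = 2.753 × (0.6700 − 0.08869) + 1.22 × 0.08869 = 1.600 + 0.1082 = 1.708 mg/L.
DO = C_s − D = 8.60 − 1.708 = 6.892 mg/L.

DO ≈ 6.89 mg/L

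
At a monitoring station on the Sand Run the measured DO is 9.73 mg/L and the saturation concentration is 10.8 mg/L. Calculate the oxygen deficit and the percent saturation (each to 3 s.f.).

D ≈ 1.07 mg/L; 90.1 % saturation

D = C_s − C = 10.8 − 9.73 = 1.07 mg/L.
% saturation = 9.73/10.8 × 100 = 90.1 %.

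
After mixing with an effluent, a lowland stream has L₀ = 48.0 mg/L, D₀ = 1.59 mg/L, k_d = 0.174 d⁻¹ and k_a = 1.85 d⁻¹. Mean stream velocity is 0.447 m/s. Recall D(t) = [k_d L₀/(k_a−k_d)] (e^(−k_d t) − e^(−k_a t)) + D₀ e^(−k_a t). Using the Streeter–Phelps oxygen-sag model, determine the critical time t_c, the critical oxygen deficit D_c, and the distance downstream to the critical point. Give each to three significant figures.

t_c ≈ 1.18 d; D_c ≈ 3.68 mg/L; x_c ≈ 45.6 km

With k_a/k_d = 10.63 and 1 − D₀(k_a−k_d)/(k_d L₀) = 0.6809,
t_c = ln(10.63 × 0.6809) / (1.85 − 0.174) = ln(7.240) / 1.676 = 1.980/1.676 = 1.181 d.
L(t_c) = L₀ e^(−k_d t_c) = 48.0 × 0.8142 = 39.08 mg/L, and at the critical point k_a D_c = k_d L, so D_c = (0.174/1.85) × 39.08 = 3.676 mg/L.
x_c = v t_c = 0.447 m/s × 1.181 d × 86400 s/d = 45620 m ≈ 45.6 km.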